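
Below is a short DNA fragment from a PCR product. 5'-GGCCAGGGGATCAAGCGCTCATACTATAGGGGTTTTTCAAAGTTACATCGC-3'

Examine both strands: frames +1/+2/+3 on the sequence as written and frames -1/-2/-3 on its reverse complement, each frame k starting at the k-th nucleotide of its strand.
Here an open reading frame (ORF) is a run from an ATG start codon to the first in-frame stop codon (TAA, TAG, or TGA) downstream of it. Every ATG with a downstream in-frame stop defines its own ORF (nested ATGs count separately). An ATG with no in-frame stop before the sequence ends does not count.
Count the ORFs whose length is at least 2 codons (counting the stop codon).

2

Reverse complement (5'→3'): GCGATGTAACTTTGAAAAACCCCTATAGTATGAGCGCTTGATCCCCTGGCC
Frame +1: GGC CAG GGG ATC AAG CGC TCA TAC TAT AGG GGT TTT TCA AAG TTA CAT CGC — no ATG→stop ORF.
Frame +2: GCC AGG GGA TCA AGC GCT CAT ACT ATA GGG GTT TTT CAA AGT TAC ATC — no ATG→stop ORF.
Frame +3: CCA GGG GAT CAA GCG CTC ATA CTA TAG GGG TTT TTC AAA GTT ACA TCG — no ATG→stop ORF.
Frame -1: GCG ATG TAA CTT TGA AAA ACC CCT ATA GTA TGA GCG CTT GAT CCC CTG GCC — ATG at 4, stop TAA at 7 → 6 nt.
Frame -2: CGA TGT AAC TTT GAA AAA CCC CTA TAG TAT GAG CGC TTG ATC CCC TGG — no ATG→stop ORF.
Frame -3: GAT GTA ACT TTG AAA AAC CCC TAT AGT ATG AGC GCT TGA TCC CCT GGC — ATG at 30, stop TGA at 39 → 12 nt.
ORFs ≥ 2 codons: frame -1 4–9 (2 codons), frame -3 30–41 (4 codons). Count = 2.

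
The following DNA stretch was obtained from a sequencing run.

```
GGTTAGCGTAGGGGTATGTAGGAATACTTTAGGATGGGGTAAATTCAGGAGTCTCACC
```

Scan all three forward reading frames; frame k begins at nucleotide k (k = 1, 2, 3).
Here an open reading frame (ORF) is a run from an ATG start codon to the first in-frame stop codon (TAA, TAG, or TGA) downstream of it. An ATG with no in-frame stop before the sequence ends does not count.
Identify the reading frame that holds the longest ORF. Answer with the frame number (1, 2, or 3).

1

Frame 1: GGT TAG CGT AGG GGT ATG TAG GAA TAC TTT AGG ATG GGG TAA ATT CAG GAG TCT CAC — ATG at 16, stop TAG at 19 → 6 nt; ATG at 34, stop TAA at 40 → 9 nt.
Frame 2: GTT AGC GTA GGG GTA TGT AGG AAT ACT TTA GGA TGG GGT AAA TTC AGG AGT CTC ACC — no ATG→stop ORF.
Frame 3: TTA GCG TAG GGG TAT GTA GGA ATA CTT TAG GAT GGG GTA AAT TCA GGA GTC TCA — no ATG→stop ORF.
Longest ORF is 9 nt in frame 1 (positions 34–42).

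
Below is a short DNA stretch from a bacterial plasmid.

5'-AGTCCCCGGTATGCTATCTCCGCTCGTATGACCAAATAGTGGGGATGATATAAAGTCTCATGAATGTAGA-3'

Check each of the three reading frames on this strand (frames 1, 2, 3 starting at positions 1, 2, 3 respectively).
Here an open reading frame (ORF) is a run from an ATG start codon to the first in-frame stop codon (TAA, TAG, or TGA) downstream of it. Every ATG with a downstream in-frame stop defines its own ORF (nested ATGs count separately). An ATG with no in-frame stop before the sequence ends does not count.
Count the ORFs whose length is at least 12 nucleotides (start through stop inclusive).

2

Frame 1: AGT CCC CGG TAT GCT ATC TCC GCT CGT ATG ACC AAA TAG TGG GGA TGA TAT AAA GTC TCA TGA ATG TAG — ATG at 28, stop TAG at 37 → 12 nt; ATG at 64, stop TAG at 67 → 6 nt.
Frame 2: GTC CCC GGT ATG CTA TCT CCG CTC GTA TGA CCA AAT AGT GGG GAT GAT ATA AAG TCT CAT GAA TGT AGA — ATG at 11, stop TGA at 29 → 21 nt.
Frame 3: TCC CCG GTA TGC TAT CTC CGC TCG TAT GAC CAA ATA GTG GGG ATG ATA TAA AGT CTC ATG AAT GTA — ATG at 45, stop TAA at 51 → 9 nt.
ORFs ≥ 12 nucleotides: frame 1 28–39 (12 nucleotides), frame 2 11–31 (21 nucleotides). Count = 2.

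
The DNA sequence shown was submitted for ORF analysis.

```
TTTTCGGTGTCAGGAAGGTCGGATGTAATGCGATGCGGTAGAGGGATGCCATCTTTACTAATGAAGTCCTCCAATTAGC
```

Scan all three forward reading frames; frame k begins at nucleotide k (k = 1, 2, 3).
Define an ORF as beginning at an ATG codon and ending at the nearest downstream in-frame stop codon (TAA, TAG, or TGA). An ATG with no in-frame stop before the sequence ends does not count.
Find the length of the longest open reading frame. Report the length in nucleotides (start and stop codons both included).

Frame 1: TTT TCG GTG TCA GGA AGG TCG GAT GTA ATG CGA TGC GGT AGA GGG ATG CCA TCT TTA CTA ATG AAG TCC TCC AAT TAG — ATG at 28, stop TAG at 76 → 51 nt; ATG at 46, stop TAG at 76 → 33 nt; ATG at 61, stop TAG at 76 → 18 nt.
Frame 2: TTT CGG TGT CAG GAA GGT CGG ATG TAA TGC GAT GCG GTA GAG GGA TGC CAT CTT TAC TAA TGA AGT CCT CCA ATT AGC — ATG at 23, stop TAA at 26 → 6 nt.
Frame 3: TTC GGT GTC AGG AAG GTC GGA TGT AAT GCG ATG CGG TAG AGG GAT GCC ATC TTT ACT AAT GAA GTC CTC CAA TTA — ATG at 33, stop TAG at 39 → 9 nt.
Longest: frame 1, positions 28–78, 51 nt = 17 codons = 16 aa. → 51 nucleotides.

51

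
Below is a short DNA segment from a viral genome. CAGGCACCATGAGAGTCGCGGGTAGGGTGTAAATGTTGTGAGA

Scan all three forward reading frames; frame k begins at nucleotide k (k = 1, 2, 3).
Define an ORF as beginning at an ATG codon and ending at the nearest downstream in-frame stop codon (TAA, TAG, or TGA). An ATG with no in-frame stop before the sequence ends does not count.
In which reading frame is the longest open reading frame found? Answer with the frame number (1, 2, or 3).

Frame 1: CAG GCA CCA TGA GAG TCG CGG GTA GGG TGT AAA TGT TGT GAG — no ATG→stop ORF.
Frame 2: AGG CAC CAT GAG AGT CGC GGG TAG GGT GTA AAT GTT GTG AGA — no ATG→stop ORF.
Frame 3: GGC ACC ATG AGA GTC GCG GGT AGG GTG TAA ATG TTG TGA — ATG at 9, stop TAA at 30 → 24 nt; ATG at 33, stop TGA at 39 → 9 nt.
Longest ORF is 24 nt in frame 3 (positions 9–32).

3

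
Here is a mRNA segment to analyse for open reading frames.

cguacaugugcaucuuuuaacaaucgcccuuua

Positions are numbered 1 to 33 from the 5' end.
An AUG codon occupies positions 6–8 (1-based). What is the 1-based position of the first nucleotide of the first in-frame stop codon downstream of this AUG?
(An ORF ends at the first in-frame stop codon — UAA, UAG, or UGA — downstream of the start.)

18

Codons from position 6: AUG (6–8), UGC (9–11), AUC (12–14), UUU (15–17), UAA (18–20).
UAA is a stop codon; it begins at position 18.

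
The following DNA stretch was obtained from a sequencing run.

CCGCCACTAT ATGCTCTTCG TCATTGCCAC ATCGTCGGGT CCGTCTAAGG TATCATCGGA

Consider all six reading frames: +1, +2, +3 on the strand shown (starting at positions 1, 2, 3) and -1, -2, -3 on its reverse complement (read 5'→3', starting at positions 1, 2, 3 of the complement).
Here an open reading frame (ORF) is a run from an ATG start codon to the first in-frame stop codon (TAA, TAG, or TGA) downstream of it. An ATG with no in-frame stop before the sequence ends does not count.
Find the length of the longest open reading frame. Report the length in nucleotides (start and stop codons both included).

Reverse complement (5'→3'): TCCGATGATACCTTAGACGGACCCGACGATGTGGCAATGACGAAGAGCATATAGTGGCGG
Frame +1: CCG CCA CTA TAT GCT CTT CGT CAT TGC CAC ATC GTC GGG TCC GTC TAA GGT ATC ATC GGA — no ATG→stop ORF.
Frame +2: CGC CAC TAT ATG CTC TTC GTC ATT GCC ACA TCG TCG GGT CCG TCT AAG GTA TCA TCG — no ATG→stop ORF.
Frame +3: GCC ACT ATA TGC TCT TCG TCA TTG CCA CAT CGT CGG GTC CGT CTA AGG TAT CAT CGG — no ATG→stop ORF.
Frame -1: TCC GAT GAT ACC TTA GAC GGA CCC GAC GAT GTG GCA ATG ACG AAG AGC ATA TAG TGG CGG — ATG at 37, stop TAG at 52 → 18 nt.
Frame -2: CCG ATG ATA CCT TAG ACG GAC CCG ACG ATG TGG CAA TGA CGA AGA GCA TAT AGT GGC — ATG at 5, stop TAG at 14 → 12 nt; ATG at 29, stop TGA at 38 → 12 nt.
Frame -3: CGA TGA TAC CTT AGA CGG ACC CGA CGA TGT GGC AAT GAC GAA GAG CAT ATA GTG GCG — no ATG→stop ORF.
Longest: frame -1, positions 37–54, 18 nt = 6 codons = 5 aa. → 18 nucleotides.

18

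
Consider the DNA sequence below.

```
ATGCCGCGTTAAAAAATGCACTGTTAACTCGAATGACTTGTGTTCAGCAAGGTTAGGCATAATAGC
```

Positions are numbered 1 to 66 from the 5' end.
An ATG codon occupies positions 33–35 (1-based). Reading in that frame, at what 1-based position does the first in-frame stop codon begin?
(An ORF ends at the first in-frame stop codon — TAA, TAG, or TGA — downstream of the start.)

54

Codons from position 33: ATG (33–35), ACT (36–38), TGT (39–41), GTT (42–44), CAG (45–47), CAA (48–50), GGT (51–53), TAG (54–56).
TAG is a stop codon; it begins at position 54.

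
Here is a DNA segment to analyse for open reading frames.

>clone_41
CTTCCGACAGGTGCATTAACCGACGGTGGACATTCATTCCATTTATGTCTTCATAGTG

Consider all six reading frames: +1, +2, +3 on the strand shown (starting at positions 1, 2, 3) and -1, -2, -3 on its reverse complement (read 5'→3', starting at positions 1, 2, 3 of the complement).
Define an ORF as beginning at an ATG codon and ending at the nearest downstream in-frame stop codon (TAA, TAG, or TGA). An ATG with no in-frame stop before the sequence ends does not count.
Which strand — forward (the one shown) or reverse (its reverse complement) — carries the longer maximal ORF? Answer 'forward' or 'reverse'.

reverse

Reverse complement (5'→3'): CACTATGAAGACATAAATGGAATGAATGTCCACCGTCGGTTAATGCACCTGTCGGAAG
Frame +1: CTT CCG ACA GGT GCA TTA ACC GAC GGT GGA CAT TCA TTC CAT TTA TGT CTT CAT AGT — no ATG→stop ORF.
Frame +2: TTC CGA CAG GTG CAT TAA CCG ACG GTG GAC ATT CAT TCC ATT TAT GTC TTC ATA GTG — no ATG→stop ORF.
Frame +3: TCC GAC AGG TGC ATT AAC CGA CGG TGG ACA TTC ATT CCA TTT ATG TCT TCA TAG — ATG at 45, stop TAG at 54 → 12 nt.
Frame -1: CAC TAT GAA GAC ATA AAT GGA ATG AAT GTC CAC CGT CGG TTA ATG CAC CTG TCG GAA — no ATG→stop ORF.
Frame -2: ACT ATG AAG ACA TAA ATG GAA TGA ATG TCC ACC GTC GGT TAA TGC ACC TGT CGG AAG — ATG at 5, stop TAA at 14 → 12 nt; ATG at 17, stop TGA at 23 → 9 nt; ATG at 26, stop TAA at 41 → 18 nt.
Frame -3: CTA TGA AGA CAT AAA TGG AAT GAA TGT CCA CCG TCG GTT AAT GCA CCT GTC GGA — no ATG→stop ORF.
Forward-strand max 12 nt; reverse-strand max 18 nt. The reverse strand has the longer ORF.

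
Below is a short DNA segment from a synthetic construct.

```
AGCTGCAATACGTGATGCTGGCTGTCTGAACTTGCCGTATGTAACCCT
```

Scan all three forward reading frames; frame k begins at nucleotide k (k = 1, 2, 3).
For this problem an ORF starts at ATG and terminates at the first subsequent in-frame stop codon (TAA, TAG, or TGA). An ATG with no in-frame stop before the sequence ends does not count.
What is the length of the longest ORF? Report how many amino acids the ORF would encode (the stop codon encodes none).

4

Frame 1: AGC TGC AAT ACG TGA TGC TGG CTG TCT GAA CTT GCC GTA TGT AAC CCT — no ATG→stop ORF.
Frame 2: GCT GCA ATA CGT GAT GCT GGC TGT CTG AAC TTG CCG TAT GTA ACC — no ATG→stop ORF.
Frame 3: CTG CAA TAC GTG ATG CTG GCT GTC TGA ACT TGC CGT ATG TAA CCC — ATG at 15, stop TGA at 27 → 15 nt; ATG at 39, stop TAA at 42 → 6 nt.
Longest: frame 3, positions 15–29, 15 nt = 5 codons = 4 aa. → 4 amino acids.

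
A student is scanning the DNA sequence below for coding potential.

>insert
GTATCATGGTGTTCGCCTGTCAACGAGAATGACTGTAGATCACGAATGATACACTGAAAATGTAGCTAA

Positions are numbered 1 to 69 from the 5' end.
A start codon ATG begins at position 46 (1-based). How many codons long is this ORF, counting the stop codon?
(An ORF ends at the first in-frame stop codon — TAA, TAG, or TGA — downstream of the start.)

4

Codons from position 46: ATG (46–48), ATA (49–51), CAC (52–54), TGA (55–57).
TGA is the first in-frame stop; that's 4 codons including the stop.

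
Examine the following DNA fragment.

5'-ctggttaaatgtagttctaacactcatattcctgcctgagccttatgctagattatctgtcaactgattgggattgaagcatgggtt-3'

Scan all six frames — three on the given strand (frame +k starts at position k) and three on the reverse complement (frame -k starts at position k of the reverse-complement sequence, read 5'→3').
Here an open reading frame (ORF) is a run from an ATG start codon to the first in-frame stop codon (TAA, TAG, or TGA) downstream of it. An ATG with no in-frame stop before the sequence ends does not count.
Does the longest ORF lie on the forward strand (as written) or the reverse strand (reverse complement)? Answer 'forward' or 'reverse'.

forward

Reverse complement (5'→3'): AACCCATGCTTCAATCCCAATCAGTTGACAGATAATCTAGCATAAGGCTCAGGCAGGAATATGAGTGTTAGAACTACATTTAACCAG
Frame +1: CTG GTT AAA TGT AGT TCT AAC ACT CAT ATT CCT GCC TGA GCC TTA TGC TAG ATT ATC TGT CAA CTG ATT GGG ATT GAA GCA TGG GTT — no ATG→stop ORF.
Frame +2: TGG TTA AAT GTA GTT CTA ACA CTC ATA TTC CTG CCT GAG CCT TAT GCT AGA TTA TCT GTC AAC TGA TTG GGA TTG AAG CAT GGG — no ATG→stop ORF.
Frame +3: GGT TAA ATG TAG TTC TAA CAC TCA TAT TCC TGC CTG AGC CTT ATG CTA GAT TAT CTG TCA ACT GAT TGG GAT TGA AGC ATG GGT — ATG at 9, stop TAG at 12 → 6 nt; ATG at 45, stop TGA at 75 → 33 nt.
Frame -1: AAC CCA TGC TTC AAT CCC AAT CAG TTG ACA GAT AAT CTA GCA TAA GGC TCA GGC AGG AAT ATG AGT GTT AGA ACT ACA TTT AAC CAG — no ATG→stop ORF.
Frame -2: ACC CAT GCT TCA ATC CCA ATC AGT TGA CAG ATA ATC TAG CAT AAG GCT CAG GCA GGA ATA TGA GTG TTA GAA CTA CAT TTA ACC — no ATG→stop ORF.
Frame -3: CCC ATG CTT CAA TCC CAA TCA GTT GAC AGA TAA TCT AGC ATA AGG CTC AGG CAG GAA TAT GAG TGT TAG AAC TAC ATT TAA CCA — ATG at 6, stop TAA at 33 → 30 nt.
Forward-strand max 33 nt; reverse-strand max 30 nt. The forward strand has the longer ORF.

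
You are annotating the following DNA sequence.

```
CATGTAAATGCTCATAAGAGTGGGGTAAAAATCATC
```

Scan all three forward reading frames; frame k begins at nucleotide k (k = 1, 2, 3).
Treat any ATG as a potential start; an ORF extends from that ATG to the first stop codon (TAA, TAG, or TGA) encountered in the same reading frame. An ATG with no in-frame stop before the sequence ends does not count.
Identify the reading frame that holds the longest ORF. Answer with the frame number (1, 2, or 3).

2

Frame 1: CAT GTA AAT GCT CAT AAG AGT GGG GTA AAA ATC ATC — no ATG→stop ORF.
Frame 2: ATG TAA ATG CTC ATA AGA GTG GGG TAA AAA TCA — ATG at 2, stop TAA at 5 → 6 nt; ATG at 8, stop TAA at 26 → 21 nt.
Frame 3: TGT AAA TGC TCA TAA GAG TGG GGT AAA AAT CAT — no ATG→stop ORF.
Longest ORF is 21 nt in frame 2 (positions 8–28).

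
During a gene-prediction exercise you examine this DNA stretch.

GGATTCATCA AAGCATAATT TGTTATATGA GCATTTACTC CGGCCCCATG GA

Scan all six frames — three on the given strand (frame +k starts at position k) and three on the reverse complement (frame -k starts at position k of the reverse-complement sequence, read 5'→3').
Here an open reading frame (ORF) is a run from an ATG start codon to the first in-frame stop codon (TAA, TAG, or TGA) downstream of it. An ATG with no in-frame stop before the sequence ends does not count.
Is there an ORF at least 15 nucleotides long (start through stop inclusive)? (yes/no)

Reverse complement (5'→3'): TCCATGGGGCCGGAGTAAATGCTCATATAACAAATTATGCTTTGATGAATCC
Frame +1: GGA TTC ATC AAA GCA TAA TTT GTT ATA TGA GCA TTT ACT CCG GCC CCA TGG — no ATG→stop ORF.
Frame +2: GAT TCA TCA AAG CAT AAT TTG TTA TAT GAG CAT TTA CTC CGG CCC CAT GGA — no ATG→stop ORF.
Frame +3: ATT CAT CAA AGC ATA ATT TGT TAT ATG AGC ATT TAC TCC GGC CCC ATG — no ATG→stop ORF.
Frame -1: TCC ATG GGG CCG GAG TAA ATG CTC ATA TAA CAA ATT ATG CTT TGA TGA ATC — ATG at 4, stop TAA at 16 → 15 nt; ATG at 19, stop TAA at 28 → 12 nt; ATG at 37, stop TGA at 43 → 9 nt.
Frame -2: CCA TGG GGC CGG AGT AAA TGC TCA TAT AAC AAA TTA TGC TTT GAT GAA TCC — no ATG→stop ORF.
Frame -3: CAT GGG GCC GGA GTA AAT GCT CAT ATA ACA AAT TAT GCT TTG ATG AAT — no ATG→stop ORF.
Frame -1 has an ORF of 15 nucleotides (positions 4–18) ≥ 15, so yes.

yes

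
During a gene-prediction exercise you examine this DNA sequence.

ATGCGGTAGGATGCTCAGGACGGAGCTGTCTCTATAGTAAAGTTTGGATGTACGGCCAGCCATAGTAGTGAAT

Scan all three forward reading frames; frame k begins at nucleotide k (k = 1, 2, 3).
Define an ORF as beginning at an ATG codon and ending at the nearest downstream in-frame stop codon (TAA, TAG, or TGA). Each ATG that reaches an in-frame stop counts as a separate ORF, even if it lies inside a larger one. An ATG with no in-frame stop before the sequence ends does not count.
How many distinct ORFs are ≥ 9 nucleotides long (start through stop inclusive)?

Frame 1: ATG CGG TAG GAT GCT CAG GAC GGA GCT GTC TCT ATA GTA AAG TTT GGA TGT ACG GCC AGC CAT AGT AGT GAA — ATG at 1, stop TAG at 7 → 9 nt.
Frame 2: TGC GGT AGG ATG CTC AGG ACG GAG CTG TCT CTA TAG TAA AGT TTG GAT GTA CGG CCA GCC ATA GTA GTG AAT — ATG at 11, stop TAG at 35 → 27 nt.
Frame 3: GCG GTA GGA TGC TCA GGA CGG AGC TGT CTC TAT AGT AAA GTT TGG ATG TAC GGC CAG CCA TAG TAG TGA — ATG at 48, stop TAG at 63 → 18 nt.
ORFs ≥ 9 nucleotides: frame 1 1–9 (9 nucleotides), frame 2 11–37 (27 nucleotides), frame 3 48–65 (18 nucleotides). Count = 3.

3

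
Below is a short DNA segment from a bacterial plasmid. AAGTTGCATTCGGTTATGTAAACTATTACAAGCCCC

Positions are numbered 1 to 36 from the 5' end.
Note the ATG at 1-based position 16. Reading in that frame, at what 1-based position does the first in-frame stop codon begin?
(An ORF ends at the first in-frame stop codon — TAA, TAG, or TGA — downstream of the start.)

Codons from position 16: ATG (16–18), TAA (19–21).
TAA is a stop codon; it begins at position 19.

19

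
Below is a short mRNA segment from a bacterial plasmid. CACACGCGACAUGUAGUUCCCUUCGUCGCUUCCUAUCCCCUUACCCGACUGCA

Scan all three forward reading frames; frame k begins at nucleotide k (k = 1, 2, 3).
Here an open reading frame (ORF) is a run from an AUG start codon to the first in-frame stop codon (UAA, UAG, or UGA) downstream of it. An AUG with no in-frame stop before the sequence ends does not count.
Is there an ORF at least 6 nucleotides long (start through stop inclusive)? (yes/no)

Frame 1: CAC ACG CGA CAU GUA GUU CCC UUC GUC GCU UCC UAU CCC CUU ACC CGA CUG — no AUG→stop ORF.
Frame 2: ACA CGC GAC AUG UAG UUC CCU UCG UCG CUU CCU AUC CCC UUA CCC GAC UGC — AUG at 11, stop UAG at 14 → 6 nt.
Frame 3: CAC GCG ACA UGU AGU UCC CUU CGU CGC UUC CUA UCC CCU UAC CCG ACU GCA — no AUG→stop ORF.
Frame 2 has an ORF of 6 nucleotides (positions 11–16) ≥ 6, so yes.

yes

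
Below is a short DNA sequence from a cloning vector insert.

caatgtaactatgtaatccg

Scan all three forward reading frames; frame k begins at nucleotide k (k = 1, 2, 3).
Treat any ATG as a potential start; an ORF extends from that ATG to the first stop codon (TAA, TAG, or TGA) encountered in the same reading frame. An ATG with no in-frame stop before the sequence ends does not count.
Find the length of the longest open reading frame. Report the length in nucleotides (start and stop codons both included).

Frame 1: CAA TGT AAC TAT GTA ATC — no ATG→stop ORF.
Frame 2: AAT GTA ACT ATG TAA TCC — ATG at 11, stop TAA at 14 → 6 nt.
Frame 3: ATG TAA CTA TGT AAT CCG — ATG at 3, stop TAA at 6 → 6 nt.
Longest: frame 2, positions 11–16, 6 nt = 2 codons = 1 aa. → 6 nucleotides.

6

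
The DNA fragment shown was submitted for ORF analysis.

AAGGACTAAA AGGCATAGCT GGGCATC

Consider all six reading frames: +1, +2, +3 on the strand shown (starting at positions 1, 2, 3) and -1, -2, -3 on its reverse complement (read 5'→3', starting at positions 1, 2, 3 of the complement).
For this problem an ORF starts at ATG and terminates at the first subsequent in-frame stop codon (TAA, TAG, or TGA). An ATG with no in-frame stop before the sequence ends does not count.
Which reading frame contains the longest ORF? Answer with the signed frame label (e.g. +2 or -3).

-2

Reverse complement (5'→3'): GATGCCCAGCTATGCCTTTTAGTCCTT
Frame +1: AAG GAC TAA AAG GCA TAG CTG GGC ATC — no ATG→stop ORF.
Frame +2: AGG ACT AAA AGG CAT AGC TGG GCA — no ATG→stop ORF.
Frame +3: GGA CTA AAA GGC ATA GCT GGG CAT — no ATG→stop ORF.
Frame -1: GAT GCC CAG CTA TGC CTT TTA GTC CTT — no ATG→stop ORF.
Frame -2: ATG CCC AGC TAT GCC TTT TAG TCC — ATG at 2, stop TAG at 20 → 21 nt.
Frame -3: TGC CCA GCT ATG CCT TTT AGT CCT — no ATG→stop ORF.
Longest ORF is 21 nt in frame -2 (positions 2–22).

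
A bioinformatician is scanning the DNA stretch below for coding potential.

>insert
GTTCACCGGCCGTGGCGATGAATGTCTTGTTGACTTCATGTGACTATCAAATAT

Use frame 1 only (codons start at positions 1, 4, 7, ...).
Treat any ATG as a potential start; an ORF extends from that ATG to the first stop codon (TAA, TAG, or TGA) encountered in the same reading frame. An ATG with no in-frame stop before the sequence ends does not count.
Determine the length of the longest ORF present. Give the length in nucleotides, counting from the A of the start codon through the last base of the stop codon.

Frame 1: GTT CAC CGG CCG TGG CGA TGA ATG TCT TGT TGA CTT CAT GTG ACT ATC AAA TAT — ATG at 22, stop TGA at 31 → 12 nt.
Longest: frame 1, positions 22–33, 12 nt = 4 codons = 3 aa. → 12 nucleotides.

12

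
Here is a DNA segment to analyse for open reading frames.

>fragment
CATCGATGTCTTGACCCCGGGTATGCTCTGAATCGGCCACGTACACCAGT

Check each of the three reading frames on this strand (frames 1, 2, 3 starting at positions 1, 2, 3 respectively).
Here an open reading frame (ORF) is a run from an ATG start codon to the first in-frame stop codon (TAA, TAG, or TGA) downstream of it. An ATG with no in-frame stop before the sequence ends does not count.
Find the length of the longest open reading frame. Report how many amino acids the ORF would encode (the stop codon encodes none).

Frame 1: CAT CGA TGT CTT GAC CCC GGG TAT GCT CTG AAT CGG CCA CGT ACA CCA — no ATG→stop ORF.
Frame 2: ATC GAT GTC TTG ACC CCG GGT ATG CTC TGA ATC GGC CAC GTA CAC CAG — ATG at 23, stop TGA at 29 → 9 nt.
Frame 3: TCG ATG TCT TGA CCC CGG GTA TGC TCT GAA TCG GCC ACG TAC ACC AGT — ATG at 6, stop TGA at 12 → 9 nt.
Longest: frame 2, positions 23–31, 9 nt = 3 codons = 2 aa. → 2 amino acids.

2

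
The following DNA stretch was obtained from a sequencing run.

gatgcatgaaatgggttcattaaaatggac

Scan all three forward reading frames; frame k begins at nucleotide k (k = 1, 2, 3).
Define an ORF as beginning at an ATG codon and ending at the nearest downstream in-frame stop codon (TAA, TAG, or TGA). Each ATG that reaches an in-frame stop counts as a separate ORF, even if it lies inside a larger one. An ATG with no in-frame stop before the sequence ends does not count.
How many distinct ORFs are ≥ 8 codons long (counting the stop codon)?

0

Frame 1: GAT GCA TGA AAT GGG TTC ATT AAA ATG GAC — no ATG→stop ORF.
Frame 2: ATG CAT GAA ATG GGT TCA TTA AAA TGG — no ATG→stop ORF.
Frame 3: TGC ATG AAA TGG GTT CAT TAA AAT GGA — ATG at 6, stop TAA at 21 → 18 nt.
No ORF reaches 8 codons. Count = 0.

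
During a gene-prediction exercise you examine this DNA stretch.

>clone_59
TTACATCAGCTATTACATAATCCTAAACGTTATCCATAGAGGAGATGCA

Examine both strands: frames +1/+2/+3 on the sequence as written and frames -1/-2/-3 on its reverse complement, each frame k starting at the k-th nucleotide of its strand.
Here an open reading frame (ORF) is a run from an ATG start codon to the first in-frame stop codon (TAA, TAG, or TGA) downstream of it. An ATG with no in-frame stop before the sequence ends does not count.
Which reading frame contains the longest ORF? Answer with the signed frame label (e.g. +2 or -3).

Reverse complement (5'→3'): TGCATCTCCTCTATGGATAACGTTTAGGATTATGTAATAGCTGATGTAA
Frame +1: TTA CAT CAG CTA TTA CAT AAT CCT AAA CGT TAT CCA TAG AGG AGA TGC — no ATG→stop ORF.
Frame +2: TAC ATC AGC TAT TAC ATA ATC CTA AAC GTT ATC CAT AGA GGA GAT GCA — no ATG→stop ORF.
Frame +3: ACA TCA GCT ATT ACA TAA TCC TAA ACG TTA TCC ATA GAG GAG ATG — no ATG→stop ORF.
Frame -1: TGC ATC TCC TCT ATG GAT AAC GTT TAG GAT TAT GTA ATA GCT GAT GTA — ATG at 13, stop TAG at 25 → 15 nt.
Frame -2: GCA TCT CCT CTA TGG ATA ACG TTT AGG ATT ATG TAA TAG CTG ATG TAA — ATG at 32, stop TAA at 35 → 6 nt; ATG at 44, stop TAA at 47 → 6 nt.
Frame -3: CAT CTC CTC TAT GGA TAA CGT TTA GGA TTA TGT AAT AGC TGA TGT — no ATG→stop ORF.
Longest ORF is 15 nt in frame -1 (positions 13–27).

-1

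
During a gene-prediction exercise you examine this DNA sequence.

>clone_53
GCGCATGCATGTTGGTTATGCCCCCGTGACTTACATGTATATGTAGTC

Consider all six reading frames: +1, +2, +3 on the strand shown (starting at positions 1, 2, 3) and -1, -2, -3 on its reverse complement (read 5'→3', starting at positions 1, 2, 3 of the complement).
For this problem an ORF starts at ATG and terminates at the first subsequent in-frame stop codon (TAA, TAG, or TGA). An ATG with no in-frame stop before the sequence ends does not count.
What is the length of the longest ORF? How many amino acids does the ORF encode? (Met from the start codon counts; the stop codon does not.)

Reverse complement (5'→3'): GACTACATATACATGTAAGTCACGGGGGCATAACCAACATGCATGCGC
Frame +1: GCG CAT GCA TGT TGG TTA TGC CCC CGT GAC TTA CAT GTA TAT GTA GTC — no ATG→stop ORF.
Frame +2: CGC ATG CAT GTT GGT TAT GCC CCC GTG ACT TAC ATG TAT ATG TAG — ATG at 5, stop TAG at 44 → 42 nt; ATG at 35, stop TAG at 44 → 12 nt; ATG at 41, stop TAG at 44 → 6 nt.
Frame +3: GCA TGC ATG TTG GTT ATG CCC CCG TGA CTT ACA TGT ATA TGT AGT — ATG at 9, stop TGA at 27 → 21 nt; ATG at 18, stop TGA at 27 → 12 nt.
Frame -1: GAC TAC ATA TAC ATG TAA GTC ACG GGG GCA TAA CCA ACA TGC ATG CGC — ATG at 13, stop TAA at 16 → 6 nt.
Frame -2: ACT ACA TAT ACA TGT AAG TCA CGG GGG CAT AAC CAA CAT GCA TGC — no ATG→stop ORF.
Frame -3: CTA CAT ATA CAT GTA AGT CAC GGG GGC ATA ACC AAC ATG CAT GCG — no ATG→stop ORF.
Longest: frame +2, positions 5–46, 42 nt = 14 codons = 13 aa. → 13 amino acids.

13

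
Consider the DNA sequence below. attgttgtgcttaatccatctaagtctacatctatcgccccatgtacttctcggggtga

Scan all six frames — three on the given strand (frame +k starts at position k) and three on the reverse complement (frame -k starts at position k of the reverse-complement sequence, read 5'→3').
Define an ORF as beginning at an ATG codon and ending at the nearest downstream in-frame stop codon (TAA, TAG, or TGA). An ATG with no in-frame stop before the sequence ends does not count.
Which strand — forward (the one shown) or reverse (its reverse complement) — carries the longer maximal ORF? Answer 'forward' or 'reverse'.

Reverse complement (5'→3'): TCACCCCGAGAAGTACATGGGGCGATAGATGTAGACTTAGATGGATTAAGCACAACAAT
Frame +1: ATT GTT GTG CTT AAT CCA TCT AAG TCT ACA TCT ATC GCC CCA TGT ACT TCT CGG GGT — no ATG→stop ORF.
Frame +2: TTG TTG TGC TTA ATC CAT CTA AGT CTA CAT CTA TCG CCC CAT GTA CTT CTC GGG GTG — no ATG→stop ORF.
Frame +3: TGT TGT GCT TAA TCC ATC TAA GTC TAC ATC TAT CGC CCC ATG TAC TTC TCG GGG TGA — ATG at 42, stop TGA at 57 → 18 nt.
Frame -1: TCA CCC CGA GAA GTA CAT GGG GCG ATA GAT GTA GAC TTA GAT GGA TTA AGC ACA ACA — no ATG→stop ORF.
Frame -2: CAC CCC GAG AAG TAC ATG GGG CGA TAG ATG TAG ACT TAG ATG GAT TAA GCA CAA CAA — ATG at 17, stop TAG at 26 → 12 nt; ATG at 29, stop TAG at 32 → 6 nt; ATG at 41, stop TAA at 47 → 9 nt.
Frame -3: ACC CCG AGA AGT ACA TGG GGC GAT AGA TGT AGA CTT AGA TGG ATT AAG CAC AAC AAT — no ATG→stop ORF.
Forward-strand max 18 nt; reverse-strand max 12 nt. The forward strand has the longer ORF.

forward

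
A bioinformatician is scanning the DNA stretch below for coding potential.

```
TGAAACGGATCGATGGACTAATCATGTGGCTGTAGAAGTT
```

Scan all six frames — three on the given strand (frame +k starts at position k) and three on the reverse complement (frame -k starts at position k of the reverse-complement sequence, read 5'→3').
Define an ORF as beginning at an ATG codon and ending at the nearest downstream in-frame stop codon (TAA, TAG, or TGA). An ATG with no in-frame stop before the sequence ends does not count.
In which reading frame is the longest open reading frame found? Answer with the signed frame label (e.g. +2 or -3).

+3

Reverse complement (5'→3'): AACTTCTACAGCCACATGATTAGTCCATCGATCCGTTTCA
Frame +1: TGA AAC GGA TCG ATG GAC TAA TCA TGT GGC TGT AGA AGT — ATG at 13, stop TAA at 19 → 9 nt.
Frame +2: GAA ACG GAT CGA TGG ACT AAT CAT GTG GCT GTA GAA GTT — no ATG→stop ORF.
Frame +3: AAA CGG ATC GAT GGA CTA ATC ATG TGG CTG TAG AAG — ATG at 24, stop TAG at 33 → 12 nt.
Frame -1: AAC TTC TAC AGC CAC ATG ATT AGT CCA TCG ATC CGT TTC — no ATG→stop ORF.
Frame -2: ACT TCT ACA GCC ACA TGA TTA GTC CAT CGA TCC GTT TCA — no ATG→stop ORF.
Frame -3: CTT CTA CAG CCA CAT GAT TAG TCC ATC GAT CCG TTT — no ATG→stop ORF.
Longest ORF is 12 nt in frame +3 (positions 24–35).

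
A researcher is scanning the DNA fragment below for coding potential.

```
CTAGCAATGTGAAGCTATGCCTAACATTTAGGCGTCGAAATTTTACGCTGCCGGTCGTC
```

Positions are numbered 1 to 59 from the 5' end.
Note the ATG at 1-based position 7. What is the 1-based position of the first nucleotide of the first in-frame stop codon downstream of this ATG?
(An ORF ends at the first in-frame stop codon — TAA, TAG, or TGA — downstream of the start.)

Codons from position 7: ATG (7–9), TGA (10–12).
TGA is a stop codon; it begins at position 10.

10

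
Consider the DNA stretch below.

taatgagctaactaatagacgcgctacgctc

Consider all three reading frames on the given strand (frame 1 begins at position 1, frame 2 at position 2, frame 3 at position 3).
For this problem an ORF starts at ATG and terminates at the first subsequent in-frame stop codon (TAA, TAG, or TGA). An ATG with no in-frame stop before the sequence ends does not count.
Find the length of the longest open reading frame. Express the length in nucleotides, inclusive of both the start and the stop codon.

Frame 1: TAA TGA GCT AAC TAA TAG ACG CGC TAC GCT — no ATG→stop ORF.
Frame 2: AAT GAG CTA ACT AAT AGA CGC GCT ACG CTC — no ATG→stop ORF.
Frame 3: ATG AGC TAA CTA ATA GAC GCG CTA CGC — ATG at 3, stop TAA at 9 → 9 nt.
Longest: frame 3, positions 3–11, 9 nt = 3 codons = 2 aa. → 9 nucleotides.

9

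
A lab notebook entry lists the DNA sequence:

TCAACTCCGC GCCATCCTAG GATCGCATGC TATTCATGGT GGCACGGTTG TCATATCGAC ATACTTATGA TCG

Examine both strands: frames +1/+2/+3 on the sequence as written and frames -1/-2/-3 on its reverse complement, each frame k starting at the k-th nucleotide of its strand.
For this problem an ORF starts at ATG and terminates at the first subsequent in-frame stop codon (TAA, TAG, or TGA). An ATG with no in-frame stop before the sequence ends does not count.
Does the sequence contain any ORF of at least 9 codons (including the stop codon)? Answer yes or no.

Reverse complement (5'→3'): CGATCATAAGTATGTCGATATGACAACCGTGCCACCATGAATAGCATGCGATCCTAGGATGGCGCGGAGTTGA
Frame +1: TCA ACT CCG CGC CAT CCT AGG ATC GCA TGC TAT TCA TGG TGG CAC GGT TGT CAT ATC GAC ATA CTT ATG ATC — no ATG→stop ORF.
Frame +2: CAA CTC CGC GCC ATC CTA GGA TCG CAT GCT ATT CAT GGT GGC ACG GTT GTC ATA TCG ACA TAC TTA TGA TCG — no ATG→stop ORF.
Frame +3: AAC TCC GCG CCA TCC TAG GAT CGC ATG CTA TTC ATG GTG GCA CGG TTG TCA TAT CGA CAT ACT TAT GAT — no ATG→stop ORF.
Frame -1: CGA TCA TAA GTA TGT CGA TAT GAC AAC CGT GCC ACC ATG AAT AGC ATG CGA TCC TAG GAT GGC GCG GAG TTG — ATG at 37, stop TAG at 55 → 21 nt; ATG at 46, stop TAG at 55 → 12 nt.
Frame -2: GAT CAT AAG TAT GTC GAT ATG ACA ACC GTG CCA CCA TGA ATA GCA TGC GAT CCT AGG ATG GCG CGG AGT TGA — ATG at 20, stop TGA at 38 → 21 nt; ATG at 59, stop TGA at 71 → 15 nt.
Frame -3: ATC ATA AGT ATG TCG ATA TGA CAA CCG TGC CAC CAT GAA TAG CAT GCG ATC CTA GGA TGG CGC GGA GTT — ATG at 12, stop TGA at 21 → 12 nt.
Largest ORF found is 7 codons < 9, so no.

no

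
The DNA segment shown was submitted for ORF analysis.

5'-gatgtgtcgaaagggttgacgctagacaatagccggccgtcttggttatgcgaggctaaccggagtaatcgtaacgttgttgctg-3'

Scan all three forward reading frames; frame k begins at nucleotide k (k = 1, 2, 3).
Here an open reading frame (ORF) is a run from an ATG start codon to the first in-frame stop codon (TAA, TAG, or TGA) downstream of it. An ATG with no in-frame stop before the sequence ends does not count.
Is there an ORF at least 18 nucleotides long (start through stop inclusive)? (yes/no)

yes

Frame 1: GAT GTG TCG AAA GGG TTG ACG CTA GAC AAT AGC CGG CCG TCT TGG TTA TGC GAG GCT AAC CGG AGT AAT CGT AAC GTT GTT GCT — no ATG→stop ORF.
Frame 2: ATG TGT CGA AAG GGT TGA CGC TAG ACA ATA GCC GGC CGT CTT GGT TAT GCG AGG CTA ACC GGA GTA ATC GTA ACG TTG TTG CTG — ATG at 2, stop TGA at 17 → 18 nt.
Frame 3: TGT GTC GAA AGG GTT GAC GCT AGA CAA TAG CCG GCC GTC TTG GTT ATG CGA GGC TAA CCG GAG TAA TCG TAA CGT TGT TGC — ATG at 48, stop TAA at 57 → 12 nt.
Frame 2 has an ORF of 18 nucleotides (positions 2–19) ≥ 18, so yes.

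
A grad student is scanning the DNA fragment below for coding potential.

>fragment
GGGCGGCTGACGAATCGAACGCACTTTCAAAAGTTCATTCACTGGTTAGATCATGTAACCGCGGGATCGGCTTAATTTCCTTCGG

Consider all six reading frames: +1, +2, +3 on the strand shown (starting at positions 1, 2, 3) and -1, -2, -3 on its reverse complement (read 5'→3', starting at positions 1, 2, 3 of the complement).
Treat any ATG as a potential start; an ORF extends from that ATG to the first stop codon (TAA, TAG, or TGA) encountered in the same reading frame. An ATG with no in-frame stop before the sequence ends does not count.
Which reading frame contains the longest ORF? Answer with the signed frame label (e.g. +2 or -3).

Reverse complement (5'→3'): CCGAAGGAAATTAAGCCGATCCCGCGGTTACATGATCTAACCAGTGAATGAACTTTTGAAAGTGCGTTCGATTCGTCAGCCGCCC
Frame +1: GGG CGG CTG ACG AAT CGA ACG CAC TTT CAA AAG TTC ATT CAC TGG TTA GAT CAT GTA ACC GCG GGA TCG GCT TAA TTT CCT TCG — no ATG→stop ORF.
Frame +2: GGC GGC TGA CGA ATC GAA CGC ACT TTC AAA AGT TCA TTC ACT GGT TAG ATC ATG TAA CCG CGG GAT CGG CTT AAT TTC CTT CGG — ATG at 53, stop TAA at 56 → 6 nt.
Frame +3: GCG GCT GAC GAA TCG AAC GCA CTT TCA AAA GTT CAT TCA CTG GTT AGA TCA TGT AAC CGC GGG ATC GGC TTA ATT TCC TTC — no ATG→stop ORF.
Frame -1: CCG AAG GAA ATT AAG CCG ATC CCG CGG TTA CAT GAT CTA ACC AGT GAA TGA ACT TTT GAA AGT GCG TTC GAT TCG TCA GCC GCC — no ATG→stop ORF.
Frame -2: CGA AGG AAA TTA AGC CGA TCC CGC GGT TAC ATG ATC TAA CCA GTG AAT GAA CTT TTG AAA GTG CGT TCG ATT CGT CAG CCG CCC — ATG at 32, stop TAA at 38 → 9 nt.
Frame -3: GAA GGA AAT TAA GCC GAT CCC GCG GTT ACA TGA TCT AAC CAG TGA ATG AAC TTT TGA AAG TGC GTT CGA TTC GTC AGC CGC — ATG at 48, stop TGA at 57 → 12 nt.
Longest ORF is 12 nt in frame -3 (positions 48–59).

-3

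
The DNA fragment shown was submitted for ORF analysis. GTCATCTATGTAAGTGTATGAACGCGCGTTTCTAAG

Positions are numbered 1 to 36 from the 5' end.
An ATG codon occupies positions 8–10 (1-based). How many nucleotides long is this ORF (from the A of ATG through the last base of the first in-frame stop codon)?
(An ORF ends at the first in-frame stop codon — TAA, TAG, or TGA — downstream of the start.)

6

Codons from position 8: ATG (8–10), TAA (11–13).
TAA is the first in-frame stop; ORF spans 8–13, 6 nucleotides.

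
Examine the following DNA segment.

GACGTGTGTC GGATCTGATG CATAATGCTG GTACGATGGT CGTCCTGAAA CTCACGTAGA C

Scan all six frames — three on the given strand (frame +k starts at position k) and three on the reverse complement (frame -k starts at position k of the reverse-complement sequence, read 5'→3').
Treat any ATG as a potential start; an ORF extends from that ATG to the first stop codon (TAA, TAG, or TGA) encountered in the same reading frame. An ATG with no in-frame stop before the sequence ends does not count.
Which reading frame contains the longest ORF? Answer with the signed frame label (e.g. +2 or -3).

+3

Reverse complement (5'→3'): GTCTACGTGAGTTTCAGGACGACCATCGTACCAGCATTATGCATCAGATCCGACACACGTC
Frame +1: GAC GTG TGT CGG ATC TGA TGC ATA ATG CTG GTA CGA TGG TCG TCC TGA AAC TCA CGT AGA — ATG at 25, stop TGA at 46 → 24 nt.
Frame +2: ACG TGT GTC GGA TCT GAT GCA TAA TGC TGG TAC GAT GGT CGT CCT GAA ACT CAC GTA GAC — no ATG→stop ORF.
Frame +3: CGT GTG TCG GAT CTG ATG CAT AAT GCT GGT ACG ATG GTC GTC CTG AAA CTC ACG TAG — ATG at 18, stop TAG at 57 → 42 nt; ATG at 36, stop TAG at 57 → 24 nt.
Frame -1: GTC TAC GTG AGT TTC AGG ACG ACC ATC GTA CCA GCA TTA TGC ATC AGA TCC GAC ACA CGT — no ATG→stop ORF.
Frame -2: TCT ACG TGA GTT TCA GGA CGA CCA TCG TAC CAG CAT TAT GCA TCA GAT CCG ACA CAC GTC — no ATG→stop ORF.
Frame -3: CTA CGT GAG TTT CAG GAC GAC CAT CGT ACC AGC ATT ATG CAT CAG ATC CGA CAC ACG — no ATG→stop ORF.
Longest ORF is 42 nt in frame +3 (positions 18–59).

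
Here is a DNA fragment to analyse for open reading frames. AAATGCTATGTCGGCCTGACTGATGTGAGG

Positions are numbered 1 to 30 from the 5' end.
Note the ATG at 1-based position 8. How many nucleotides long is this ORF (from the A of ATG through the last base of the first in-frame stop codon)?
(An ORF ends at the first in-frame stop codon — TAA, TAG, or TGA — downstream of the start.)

12

Codons from position 8: ATG (8–10), TCG (11–13), GCC (14–16), TGA (17–19).
TGA is the first in-frame stop; ORF spans 8–19, 12 nucleotides.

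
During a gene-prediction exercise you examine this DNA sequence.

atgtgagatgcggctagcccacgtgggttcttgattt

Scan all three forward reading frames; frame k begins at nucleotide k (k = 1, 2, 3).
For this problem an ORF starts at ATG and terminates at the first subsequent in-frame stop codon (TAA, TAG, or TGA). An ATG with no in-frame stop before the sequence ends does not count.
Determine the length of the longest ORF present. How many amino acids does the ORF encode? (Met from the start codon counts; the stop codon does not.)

Frame 1: ATG TGA GAT GCG GCT AGC CCA CGT GGG TTC TTG ATT — ATG at 1, stop TGA at 4 → 6 nt.
Frame 2: TGT GAG ATG CGG CTA GCC CAC GTG GGT TCT TGA TTT — ATG at 8, stop TGA at 32 → 27 nt.
Frame 3: GTG AGA TGC GGC TAG CCC ACG TGG GTT CTT GAT — no ATG→stop ORF.
Longest: frame 2, positions 8–34, 27 nt = 9 codons = 8 aa. → 8 amino acids.

8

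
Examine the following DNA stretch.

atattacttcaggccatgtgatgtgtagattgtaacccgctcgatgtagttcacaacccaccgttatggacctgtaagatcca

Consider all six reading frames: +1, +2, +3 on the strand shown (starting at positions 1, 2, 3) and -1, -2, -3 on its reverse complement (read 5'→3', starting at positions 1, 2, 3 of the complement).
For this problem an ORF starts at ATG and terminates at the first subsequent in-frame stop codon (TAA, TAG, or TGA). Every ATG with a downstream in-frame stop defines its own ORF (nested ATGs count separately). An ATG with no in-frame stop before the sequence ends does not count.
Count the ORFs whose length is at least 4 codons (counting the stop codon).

2

Reverse complement (5'→3'): TGGATCTTACAGGTCCATAACGGTGGGTTGTGAACTACATCGAGCGGGTTACAATCTACACATCACATGGCCTGAAGTAATAT
Frame +1: ATA TTA CTT CAG GCC ATG TGA TGT GTA GAT TGT AAC CCG CTC GAT GTA GTT CAC AAC CCA CCG TTA TGG ACC TGT AAG ATC — ATG at 16, stop TGA at 19 → 6 nt.
Frame +2: TAT TAC TTC AGG CCA TGT GAT GTG TAG ATT GTA ACC CGC TCG ATG TAG TTC ACA ACC CAC CGT TAT GGA CCT GTA AGA TCC — ATG at 44, stop TAG at 47 → 6 nt.
Frame +3: ATT ACT TCA GGC CAT GTG ATG TGT AGA TTG TAA CCC GCT CGA TGT AGT TCA CAA CCC ACC GTT ATG GAC CTG TAA GAT CCA — ATG at 21, stop TAA at 33 → 15 nt; ATG at 66, stop TAA at 75 → 12 nt.
Frame -1: TGG ATC TTA CAG GTC CAT AAC GGT GGG TTG TGA ACT ACA TCG AGC GGG TTA CAA TCT ACA CAT CAC ATG GCC TGA AGT AAT — ATG at 67, stop TGA at 73 → 9 nt.
Frame -2: GGA TCT TAC AGG TCC ATA ACG GTG GGT TGT GAA CTA CAT CGA GCG GGT TAC AAT CTA CAC ATC ACA TGG CCT GAA GTA ATA — no ATG→stop ORF.
Frame -3: GAT CTT ACA GGT CCA TAA CGG TGG GTT GTG AAC TAC ATC GAG CGG GTT ACA ATC TAC ACA TCA CAT GGC CTG AAG TAA TAT — no ATG→stop ORF.
ORFs ≥ 4 codons: frame +3 21–35 (5 codons), frame +3 66–77 (4 codons). Count = 2.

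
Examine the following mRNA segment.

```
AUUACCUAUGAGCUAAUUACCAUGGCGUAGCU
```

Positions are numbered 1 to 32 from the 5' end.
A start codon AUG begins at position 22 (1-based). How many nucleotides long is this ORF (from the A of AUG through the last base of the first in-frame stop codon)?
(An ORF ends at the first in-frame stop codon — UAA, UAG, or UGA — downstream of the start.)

Codons from position 22: AUG (22–24), GCG (25–27), UAG (28–30).
UAG is the first in-frame stop; ORF spans 22–30, 9 nucleotides.

9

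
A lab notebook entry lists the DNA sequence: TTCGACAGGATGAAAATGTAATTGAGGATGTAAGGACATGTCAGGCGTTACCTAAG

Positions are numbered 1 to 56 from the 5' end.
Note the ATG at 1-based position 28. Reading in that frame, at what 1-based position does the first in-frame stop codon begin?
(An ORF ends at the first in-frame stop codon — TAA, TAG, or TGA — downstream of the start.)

31

Codons from position 28: ATG (28–30), TAA (31–33).
TAA is a stop codon; it begins at position 31.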